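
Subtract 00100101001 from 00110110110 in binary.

Method 1 - Direct subtraction (column by column from the right: bit − bit − borrow-in; if negative, add 2 and borrow 1 from the next column):
borrow: 00000010010
        00110110110
-       00100101001
-------------------
        00010001101

Method 2 - Add two's complement:
Two's complement of 00100101001: invert → 11011010110, add 1 → 11011010111
  00110110110
+ 11011010111
-------------
 100010001101  (end carry out of the top bit = 1)
Discarding the end carry: 00010001101
Decimal check:
  00110110110 = 256 + 128 + 32 + 16 + 4 + 2 = 438
  00100101001 = 256 + 32 + 8 + 1 = 297
  438 - 297 = 141, and 00010001101 = 128 + 8 + 4 + 1 = 141 ✓



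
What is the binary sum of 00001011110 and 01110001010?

Add column by column from the right: bit + bit + carry-in; write the sum mod 2, carry 1 when the sum is 2 or 3.
carry:  00000111100
        00001011110
+       01110001010
-------------------
       001111101000
(the carry out of the leftmost column, 0, becomes the leading bit)
Decimal check:
  00001011110 = 64 + 16 + 8 + 4 + 2 = 94
  01110001010 = 512 + 256 + 128 + 8 + 2 = 906
  94 + 906 = 1000, and 001111101000 = 512 + 256 + 128 + 64 + 32 + 8 = 1000 ✓



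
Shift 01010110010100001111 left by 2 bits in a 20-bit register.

Original: 01010110010100001111 (decimal 353551)
Shift left by 2 positions
Append 2 zeros on the right and drop the 2 high bits that overflow the 20-bit width
Result: 01011001010000111100 (decimal 365628)
Equivalent: 353551 << 2 = 353551 × 2^2 = 1414204, truncated to 20 bits = 365628



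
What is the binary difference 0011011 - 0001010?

Method 1 - Direct subtraction (column by column from the right: bit − bit − borrow-in; if negative, add 2 and borrow 1 from the next column):
borrow: 0000000
        0011011
-       0001010
---------------
        0010001

Method 2 - Add two's complement:
Two's complement of 0001010: invert → 1110101, add 1 → 1110110
  0011011
+ 1110110
---------
 10010001  (end carry out of the top bit = 1)
Discarding the end carry: 0010001
Decimal check:
  0011011 = 16 + 8 + 2 + 1 = 27
  0001010 = 8 + 2 = 10
  27 - 10 = 17, and 0010001 = 16 + 1 = 17 ✓



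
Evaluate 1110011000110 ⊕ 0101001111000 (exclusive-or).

XOR: 1 when bits differ
  1110011000110
^ 0101001111000
---------------
  1011010111110
Decimal: 7366 ^ 2680 = 5822



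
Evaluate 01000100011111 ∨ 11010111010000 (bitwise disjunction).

OR: 1 when either bit is 1
  01000100011111
| 11010111010000
----------------
  11010111011111
Decimal: 4383 | 13776 = 13791



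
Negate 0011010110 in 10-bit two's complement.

Original: 0011010110
Step 1 - Invert all bits: 1100101001
Step 2 - Add 1: 1100101010
Verification: 0011010110 + 1100101010 = 10000000000; discarding the end carry (carry out of the top bit) leaves the 10-bit value 0000000000, as required for x + (-x)



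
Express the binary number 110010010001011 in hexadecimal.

Group into 4-bit nibbles from right:
  0110 = 6
  0100 = 4
  1000 = 8
  1011 = B
Result: 648B



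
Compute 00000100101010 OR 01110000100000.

OR: 1 when either bit is 1
  00000100101010
| 01110000100000
----------------
  01110100101010
Decimal: 298 | 7200 = 7466



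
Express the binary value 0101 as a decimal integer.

Sum of powers of 2 for each 1-bit:
2^0 + 2^2
= 1 + 4
= 5



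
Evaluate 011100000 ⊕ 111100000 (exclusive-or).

XOR: 1 when bits differ
  011100000
^ 111100000
-----------
  100000000
Decimal: 224 ^ 480 = 256



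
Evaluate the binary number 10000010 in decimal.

Sum of powers of 2 for each 1-bit:
2^1 + 2^7
= 2 + 128
= 130



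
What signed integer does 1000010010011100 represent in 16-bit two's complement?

Binary: 1000010010011100
Sign bit: 1 (negative)
Invert: 0111101101100011
Add 1:  0111101101100100
Magnitude: 0111101101100100 = 16384 + 8192 + 4096 + 2048 + 512 + 256 + 64 + 32 + 4 = 31588
Value: -31588



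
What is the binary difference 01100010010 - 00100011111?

Method 1 - Direct subtraction (column by column from the right: bit − bit − borrow-in; if negative, add 2 and borrow 1 from the next column):
borrow: 01111111110
        01100010010
-       00100011111
-------------------
        00111110011

Method 2 - Add two's complement:
Two's complement of 00100011111: invert → 11011100000, add 1 → 11011100001
  01100010010
+ 11011100001
-------------
 100111110011  (end carry out of the top bit = 1)
Discarding the end carry: 00111110011
Decimal check:
  01100010010 = 512 + 256 + 16 + 2 = 786
  00100011111 = 256 + 16 + 8 + 4 + 2 + 1 = 287
  786 - 287 = 499, and 00111110011 = 256 + 128 + 64 + 32 + 16 + 2 + 1 = 499 ✓



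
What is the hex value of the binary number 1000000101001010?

Group into 4-bit nibbles from right:
  1000 = 8
  0001 = 1
  0100 = 4
  1010 = A
Result: 814A



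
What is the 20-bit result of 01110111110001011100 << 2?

Original: 01110111110001011100 (decimal 490588)
Shift left by 2 positions
Append 2 zeros on the right and drop the 2 high bits that overflow the 20-bit width
Result: 11011111000101110000 (decimal 913776)
Equivalent: 490588 << 2 = 490588 × 2^2 = 1962352, truncated to 20 bits = 913776



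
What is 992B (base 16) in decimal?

Expand by place value (powers of 16):
Digit values: B = 11
992B = 9 × 16^3 + 9 × 16^2 + 2 × 16^1 + 11 × 16^0
= 9 × 4096 + 9 × 256 + 2 × 16 + 11 × 1
= 36864 + 2304 + 32 + 11
= 39211



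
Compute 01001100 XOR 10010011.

XOR: 1 when bits differ
  01001100
^ 10010011
----------
  11011111
Decimal: 76 ^ 147 = 223



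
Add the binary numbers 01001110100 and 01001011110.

Add column by column from the right: bit + bit + carry-in; write the sum mod 2, carry 1 when the sum is 2 or 3.
carry:  10011111000
        01001110100
+       01001011110
-------------------
       010011010010
(the carry out of the leftmost column, 0, becomes the leading bit)
Decimal check:
  01001110100 = 512 + 64 + 32 + 16 + 4 = 628
  01001011110 = 512 + 64 + 16 + 8 + 4 + 2 = 606
  628 + 606 = 1234, and 010011010010 = 1024 + 128 + 64 + 16 + 2 = 1234 ✓



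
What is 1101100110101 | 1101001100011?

OR: 1 when either bit is 1
  1101100110101
| 1101001100011
---------------
  1101101110111
Decimal: 6965 | 6755 = 7031



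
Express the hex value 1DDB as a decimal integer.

Expand by place value (powers of 16):
Digit values: D = 13, B = 11
1DDB = 1 × 16^3 + 13 × 16^2 + 13 × 16^1 + 11 × 16^0
= 1 × 4096 + 13 × 256 + 13 × 16 + 11 × 1
= 4096 + 3328 + 208 + 11
= 7643



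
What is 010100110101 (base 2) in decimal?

Sum of powers of 2 for each 1-bit:
2^0 + 2^2 + 2^4 + 2^5 + 2^8 + 2^10
= 1 + 4 + 16 + 32 + 256 + 1024
= 1333



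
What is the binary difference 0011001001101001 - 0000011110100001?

Method 1 - Direct subtraction (column by column from the right: bit − bit − borrow-in; if negative, add 2 and borrow 1 from the next column):
borrow: 0001111100000000
        0011001001101001
-       0000011110100001
------------------------
        0010101011001000

Method 2 - Add two's complement:
Two's complement of 0000011110100001: invert → 1111100001011110, add 1 → 1111100001011111
  0011001001101001
+ 1111100001011111
------------------
 10010101011001000  (end carry out of the top bit = 1)
Discarding the end carry: 0010101011001000
Decimal check:
  0011001001101001 = 8192 + 4096 + 512 + 64 + 32 + 8 + 1 = 12905
  0000011110100001 = 1024 + 512 + 256 + 128 + 32 + 1 = 1953
  12905 - 1953 = 10952, and 0010101011001000 = 8192 + 2048 + 512 + 128 + 64 + 8 = 10952 ✓



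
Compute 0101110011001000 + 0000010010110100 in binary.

Add column by column from the right: bit + bit + carry-in; write the sum mod 2, carry 1 when the sum is 2 or 3.
carry:  0011100100000000
        0101110011001000
+       0000010010110100
------------------------
       00110000101111100
(the carry out of the leftmost column, 0, becomes the leading bit)
Decimal check:
  0101110011001000 = 16384 + 4096 + 2048 + 1024 + 128 + 64 + 8 = 23752
  0000010010110100 = 1024 + 128 + 32 + 16 + 4 = 1204
  23752 + 1204 = 24956, and 00110000101111100 = 16384 + 8192 + 256 + 64 + 32 + 16 + 8 + 4 = 24956 ✓



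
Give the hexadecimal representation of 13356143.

Using repeated division by 16 (digits 10–15 are A–F):
13356143 ÷ 16 = 834758 remainder 15 (F)
834758 ÷ 16 = 52172 remainder 6
52172 ÷ 16 = 3260 remainder 12 (C)
3260 ÷ 16 = 203 remainder 12 (C)
203 ÷ 16 = 12 remainder 11 (B)
12 ÷ 16 = 0 remainder 12 (C)
Reading remainders bottom to top: CBCC6F



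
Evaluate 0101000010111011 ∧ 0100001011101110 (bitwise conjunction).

AND: 1 only when both bits are 1
  0101000010111011
& 0100001011101110
------------------
  0100000010101010
Decimal: 20667 & 17134 = 16554



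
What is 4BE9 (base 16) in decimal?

Expand by place value (powers of 16):
Digit values: B = 11, E = 14
4BE9 = 4 × 16^3 + 11 × 16^2 + 14 × 16^1 + 9 × 16^0
= 4 × 4096 + 11 × 256 + 14 × 16 + 9 × 1
= 16384 + 2816 + 224 + 9
= 19433



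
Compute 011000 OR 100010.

OR: 1 when either bit is 1
  011000
| 100010
--------
  111010
Decimal: 24 | 34 = 58



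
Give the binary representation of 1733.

Using repeated division by 2:
1733 ÷ 2 = 866 remainder 1
866 ÷ 2 = 433 remainder 0
433 ÷ 2 = 216 remainder 1
216 ÷ 2 = 108 remainder 0
108 ÷ 2 = 54 remainder 0
54 ÷ 2 = 27 remainder 0
27 ÷ 2 = 13 remainder 1
13 ÷ 2 = 6 remainder 1
6 ÷ 2 = 3 remainder 0
3 ÷ 2 = 1 remainder 1
1 ÷ 2 = 0 remainder 1
Reading remainders bottom to top: 11011000101



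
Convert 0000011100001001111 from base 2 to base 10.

Sum of powers of 2 for each 1-bit:
2^0 + 2^1 + 2^2 + 2^3 + 2^6 + 2^11 + 2^12 + 2^13
= 1 + 2 + 4 + 8 + 64 + 2048 + 4096 + 8192
= 14415



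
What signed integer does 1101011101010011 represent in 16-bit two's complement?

Binary: 1101011101010011
Sign bit: 1 (negative)
Invert: 0010100010101100
Add 1:  0010100010101101
Magnitude: 0010100010101101 = 8192 + 2048 + 128 + 32 + 8 + 4 + 1 = 10413
Value: -10413



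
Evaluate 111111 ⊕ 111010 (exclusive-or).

XOR: 1 when bits differ
  111111
^ 111010
--------
  000101
Decimal: 63 ^ 58 = 5



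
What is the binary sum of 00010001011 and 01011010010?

Add column by column from the right: bit + bit + carry-in; write the sum mod 2, carry 1 when the sum is 2 or 3.
carry:  00100000100
        00010001011
+       01011010010
-------------------
       001101011101
(the carry out of the leftmost column, 0, becomes the leading bit)
Decimal check:
  00010001011 = 128 + 8 + 2 + 1 = 139
  01011010010 = 512 + 128 + 64 + 16 + 2 = 722
  139 + 722 = 861, and 001101011101 = 512 + 256 + 64 + 16 + 8 + 4 + 1 = 861 ✓



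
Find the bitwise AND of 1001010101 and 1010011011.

AND: 1 only when both bits are 1
  1001010101
& 1010011011
------------
  1000010001
Decimal: 597 & 667 = 529



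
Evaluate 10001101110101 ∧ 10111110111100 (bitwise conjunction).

AND: 1 only when both bits are 1
  10001101110101
& 10111110111100
----------------
  10001100110100
Decimal: 9077 & 12220 = 9012



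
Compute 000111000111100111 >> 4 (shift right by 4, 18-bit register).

Original: 000111000111100111 (decimal 29159)
Shift right by 4 positions
Drop the 4 low bits; fill with zeros on the left
Result: 000000011100011110 (decimal 1822)
Equivalent: 29159 >> 4 = 29159 ÷ 2^4 = 1822



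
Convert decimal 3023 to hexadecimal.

Using repeated division by 16 (digits 10–15 are A–F):
3023 ÷ 16 = 188 remainder 15 (F)
188 ÷ 16 = 11 remainder 12 (C)
11 ÷ 16 = 0 remainder 11 (B)
Reading remainders bottom to top: BCF



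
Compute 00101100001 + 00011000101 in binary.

Add column by column from the right: bit + bit + carry-in; write the sum mod 2, carry 1 when the sum is 2 or 3.
carry:  01110000010
        00101100001
+       00011000101
-------------------
       001000100110
(the carry out of the leftmost column, 0, becomes the leading bit)
Decimal check:
  00101100001 = 256 + 64 + 32 + 1 = 353
  00011000101 = 128 + 64 + 4 + 1 = 197
  353 + 197 = 550, and 001000100110 = 512 + 32 + 4 + 2 = 550 ✓



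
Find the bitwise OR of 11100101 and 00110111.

OR: 1 when either bit is 1
  11100101
| 00110111
----------
  11110111
Decimal: 229 | 55 = 247



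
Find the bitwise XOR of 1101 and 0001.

XOR: 1 when bits differ
  1101
^ 0001
------
  1100
Decimal: 13 ^ 1 = 12



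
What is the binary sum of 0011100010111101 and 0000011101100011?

Add column by column from the right: bit + bit + carry-in; write the sum mod 2, carry 1 when the sum is 2 or 3.
carry:  0111111111111110
        0011100010111101
+       0000011101100011
------------------------
       00100000000100000
(the carry out of the leftmost column, 0, becomes the leading bit)
Decimal check:
  0011100010111101 = 8192 + 4096 + 2048 + 128 + 32 + 16 + 8 + 4 + 1 = 14525
  0000011101100011 = 1024 + 512 + 256 + 64 + 32 + 2 + 1 = 1891
  14525 + 1891 = 16416, and 00100000000100000 = 16384 + 32 = 16416 ✓



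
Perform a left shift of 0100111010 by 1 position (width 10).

Original: 0100111010 (decimal 314)
Shift left by 1 position
Append 1 zero on the right
Result: 1001110100 (decimal 628)
Equivalent: 314 << 1 = 314 × 2^1 = 628



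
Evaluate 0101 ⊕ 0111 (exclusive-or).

XOR: 1 when bits differ
  0101
^ 0111
------
  0010
Decimal: 5 ^ 7 = 2



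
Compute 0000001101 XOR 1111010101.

XOR: 1 when bits differ
  0000001101
^ 1111010101
------------
  1111011000
Decimal: 13 ^ 981 = 984



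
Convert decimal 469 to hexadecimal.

Using repeated division by 16 (digits 10–15 are A–F):
469 ÷ 16 = 29 remainder 5
29 ÷ 16 = 1 remainder 13 (D)
1 ÷ 16 = 0 remainder 1
Reading remainders bottom to top: 1D5



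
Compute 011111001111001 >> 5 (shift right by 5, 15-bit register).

Original: 011111001111001 (decimal 15993)
Shift right by 5 positions
Drop the 5 low bits; fill with zeros on the left
Result: 000000111110011 (decimal 499)
Equivalent: 15993 >> 5 = 15993 ÷ 2^5 = 499



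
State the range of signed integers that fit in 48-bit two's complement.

For 48-bit two's complement:
Minimum: -2^47 = -140737488355328
Maximum: 2^47 - 1 = 140737488355327



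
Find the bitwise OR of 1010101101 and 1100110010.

OR: 1 when either bit is 1
  1010101101
| 1100110010
------------
  1110111111
Decimal: 685 | 818 = 959



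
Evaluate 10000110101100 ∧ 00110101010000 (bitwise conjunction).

AND: 1 only when both bits are 1
  10000110101100
& 00110101010000
----------------
  00000100000000
Decimal: 8620 & 3408 = 256



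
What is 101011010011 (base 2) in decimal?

Sum of powers of 2 for each 1-bit:
2^0 + 2^1 + 2^4 + 2^6 + 2^7 + 2^9 + 2^11
= 1 + 2 + 16 + 64 + 128 + 512 + 2048
= 2771



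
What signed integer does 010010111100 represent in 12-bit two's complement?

Binary: 010010111100
Sign bit: 0 (non-negative)
Read directly as an unsigned value:
010010111100 = 1024 + 128 + 32 + 16 + 8 + 4 = 1212
Value: 1212



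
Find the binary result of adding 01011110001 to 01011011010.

Add column by column from the right: bit + bit + carry-in; write the sum mod 2, carry 1 when the sum is 2 or 3.
carry:  10111100000
        01011110001
+       01011011010
-------------------
       010111001011
(the carry out of the leftmost column, 0, becomes the leading bit)
Decimal check:
  01011110001 = 512 + 128 + 64 + 32 + 16 + 1 = 753
  01011011010 = 512 + 128 + 64 + 16 + 8 + 2 = 730
  753 + 730 = 1483, and 010111001011 = 1024 + 256 + 128 + 64 + 8 + 2 + 1 = 1483 ✓



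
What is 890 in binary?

Using repeated division by 2:
890 ÷ 2 = 445 remainder 0
445 ÷ 2 = 222 remainder 1
222 ÷ 2 = 111 remainder 0
111 ÷ 2 = 55 remainder 1
55 ÷ 2 = 27 remainder 1
27 ÷ 2 = 13 remainder 1
13 ÷ 2 = 6 remainder 1
6 ÷ 2 = 3 remainder 0
3 ÷ 2 = 1 remainder 1
1 ÷ 2 = 0 remainder 1
Reading remainders bottom to top: 1101111010



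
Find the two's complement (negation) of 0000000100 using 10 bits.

Original: 0000000100
Step 1 - Invert all bits: 1111111011
Step 2 - Add 1: 1111111100
Verification: 0000000100 + 1111111100 = 10000000000; discarding the end carry (carry out of the top bit) leaves the 10-bit value 0000000000, as required for x + (-x)



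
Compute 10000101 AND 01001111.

AND: 1 only when both bits are 1
  10000101
& 01001111
----------
  00000101
Decimal: 133 & 79 = 5



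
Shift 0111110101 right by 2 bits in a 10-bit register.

Original: 0111110101 (decimal 501)
Shift right by 2 positions
Drop the 2 low bits; fill with zeros on the left
Result: 0001111101 (decimal 125)
Equivalent: 501 >> 2 = 501 ÷ 2^2 = 125



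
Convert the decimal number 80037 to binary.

Using repeated division by 2:
80037 ÷ 2 = 40018 remainder 1
40018 ÷ 2 = 20009 remainder 0
20009 ÷ 2 = 10004 remainder 1
10004 ÷ 2 = 5002 remainder 0
5002 ÷ 2 = 2501 remainder 0
2501 ÷ 2 = 1250 remainder 1
1250 ÷ 2 = 625 remainder 0
625 ÷ 2 = 312 remainder 1
312 ÷ 2 = 156 remainder 0
156 ÷ 2 = 78 remainder 0
78 ÷ 2 = 39 remainder 0
39 ÷ 2 = 19 remainder 1
19 ÷ 2 = 9 remainder 1
9 ÷ 2 = 4 remainder 1
4 ÷ 2 = 2 remainder 0
2 ÷ 2 = 1 remainder 0
1 ÷ 2 = 0 remainder 1
Reading remainders bottom to top: 10011100010100101



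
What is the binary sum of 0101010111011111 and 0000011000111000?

Add column by column from the right: bit + bit + carry-in; write the sum mod 2, carry 1 when the sum is 2 or 3.
carry:  0000111111110000
        0101010111011111
+       0000011000111000
------------------------
       00101110000010111
(the carry out of the leftmost column, 0, becomes the leading bit)
Decimal check:
  0101010111011111 = 16384 + 4096 + 1024 + 256 + 128 + 64 + 16 + 8 + 4 + 2 + 1 = 21983
  0000011000111000 = 1024 + 512 + 32 + 16 + 8 = 1592
  21983 + 1592 = 23575, and 00101110000010111 = 16384 + 4096 + 2048 + 1024 + 16 + 4 + 2 + 1 = 23575 ✓



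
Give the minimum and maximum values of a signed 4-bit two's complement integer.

For 4-bit two's complement:
Minimum: -2^3 = -8
Maximum: 2^3 - 1 = 7



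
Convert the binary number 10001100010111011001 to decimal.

Sum of powers of 2 for each 1-bit:
2^0 + 2^3 + 2^4 + 2^6 + 2^7 + 2^8 + 2^10 + 2^14 + 2^15 + 2^19
= 1 + 8 + 16 + 64 + 128 + 256 + 1024 + 16384 + 32768 + 524288
= 574937



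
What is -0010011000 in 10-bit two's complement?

Original: 0010011000
Step 1 - Invert all bits: 1101100111
Step 2 - Add 1: 1101101000
Verification: 0010011000 + 1101101000 = 10000000000; discarding the end carry (carry out of the top bit) leaves the 10-bit value 0000000000, as required for x + (-x)



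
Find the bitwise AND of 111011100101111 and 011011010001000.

AND: 1 only when both bits are 1
  111011100101111
& 011011010001000
-----------------
  011011000001000
Decimal: 30511 & 13960 = 13832



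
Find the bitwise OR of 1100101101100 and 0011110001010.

OR: 1 when either bit is 1
  1100101101100
| 0011110001010
---------------
  1111111101110
Decimal: 6508 | 1930 = 8174



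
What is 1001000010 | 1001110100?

OR: 1 when either bit is 1
  1001000010
| 1001110100
------------
  1001110110
Decimal: 578 | 628 = 630



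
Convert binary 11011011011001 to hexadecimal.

Group into 4-bit nibbles from right:
  0011 = 3
  0110 = 6
  1101 = D
  1001 = 9
Result: 36D9



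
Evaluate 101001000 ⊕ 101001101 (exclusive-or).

XOR: 1 when bits differ
  101001000
^ 101001101
-----------
  000000101
Decimal: 328 ^ 333 = 5



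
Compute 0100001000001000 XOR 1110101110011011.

XOR: 1 when bits differ
  0100001000001000
^ 1110101110011011
------------------
  1010100110010011
Decimal: 16904 ^ 60315 = 43411



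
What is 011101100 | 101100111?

OR: 1 when either bit is 1
  011101100
| 101100111
-----------
  111101111
Decimal: 236 | 359 = 495



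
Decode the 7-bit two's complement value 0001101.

Binary: 0001101
Sign bit: 0 (non-negative)
Read directly as an unsigned value:
0001101 = 8 + 4 + 1 = 13
Value: 13



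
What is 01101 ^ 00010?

XOR: 1 when bits differ
  01101
^ 00010
-------
  01111
Decimal: 13 ^ 2 = 15



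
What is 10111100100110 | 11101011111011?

OR: 1 when either bit is 1
  10111100100110
| 11101011111011
----------------
  11111111111111
Decimal: 12070 | 15099 = 16383



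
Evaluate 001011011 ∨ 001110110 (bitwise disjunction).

OR: 1 when either bit is 1
  001011011
| 001110110
-----------
  001111111
Decimal: 91 | 118 = 127



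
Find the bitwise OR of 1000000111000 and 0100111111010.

OR: 1 when either bit is 1
  1000000111000
| 0100111111010
---------------
  1100111111010
Decimal: 4152 | 2554 = 6650



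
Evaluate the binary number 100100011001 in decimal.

Sum of powers of 2 for each 1-bit:
2^0 + 2^3 + 2^4 + 2^8 + 2^11
= 1 + 8 + 16 + 256 + 2048
= 2329



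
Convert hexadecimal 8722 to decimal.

Expand by place value (powers of 16):
8722 = 8 × 16^3 + 7 × 16^2 + 2 × 16^1 + 2 × 16^0
= 8 × 4096 + 7 × 256 + 2 × 16 + 2 × 1
= 32768 + 1792 + 32 + 2
= 34594



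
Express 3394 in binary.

Using repeated division by 2:
3394 ÷ 2 = 1697 remainder 0
1697 ÷ 2 = 848 remainder 1
848 ÷ 2 = 424 remainder 0
424 ÷ 2 = 212 remainder 0
212 ÷ 2 = 106 remainder 0
106 ÷ 2 = 53 remainder 0
53 ÷ 2 = 26 remainder 1
26 ÷ 2 = 13 remainder 0
13 ÷ 2 = 6 remainder 1
6 ÷ 2 = 3 remainder 0
3 ÷ 2 = 1 remainder 1
1 ÷ 2 = 0 remainder 1
Reading remainders bottom to top: 110101000010



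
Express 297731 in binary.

Using repeated division by 2:
297731 ÷ 2 = 148865 remainder 1
148865 ÷ 2 = 74432 remainder 1
74432 ÷ 2 = 37216 remainder 0
37216 ÷ 2 = 18608 remainder 0
18608 ÷ 2 = 9304 remainder 0
9304 ÷ 2 = 4652 remainder 0
4652 ÷ 2 = 2326 remainder 0
2326 ÷ 2 = 1163 remainder 0
1163 ÷ 2 = 581 remainder 1
581 ÷ 2 = 290 remainder 1
290 ÷ 2 = 145 remainder 0
145 ÷ 2 = 72 remainder 1
72 ÷ 2 = 36 remainder 0
36 ÷ 2 = 18 remainder 0
18 ÷ 2 = 9 remainder 0
9 ÷ 2 = 4 remainder 1
4 ÷ 2 = 2 remainder 0
2 ÷ 2 = 1 remainder 0
1 ÷ 2 = 0 remainder 1
Reading remainders bottom to top: 1001000101100000011



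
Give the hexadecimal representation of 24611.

Using repeated division by 16 (digits 10–15 are A–F):
24611 ÷ 16 = 1538 remainder 3
1538 ÷ 16 = 96 remainder 2
96 ÷ 16 = 6 remainder 0
6 ÷ 16 = 0 remainder 6
Reading remainders bottom to top: 6023



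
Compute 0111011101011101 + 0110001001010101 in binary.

Add column by column from the right: bit + bit + carry-in; write the sum mod 2, carry 1 when the sum is 2 or 3.
carry:  1100110010111010
        0111011101011101
+       0110001001010101
------------------------
       01101100110110010
(the carry out of the leftmost column, 0, becomes the leading bit)
Decimal check:
  0111011101011101 = 16384 + 8192 + 4096 + 1024 + 512 + 256 + 64 + 16 + 8 + 4 + 1 = 30557
  0110001001010101 = 16384 + 8192 + 512 + 64 + 16 + 4 + 1 = 25173
  30557 + 25173 = 55730, and 01101100110110010 = 32768 + 16384 + 4096 + 2048 + 256 + 128 + 32 + 16 + 2 = 55730 ✓



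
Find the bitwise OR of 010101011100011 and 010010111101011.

OR: 1 when either bit is 1
  010101011100011
| 010010111101011
-----------------
  010111111101011
Decimal: 10979 | 9707 = 12267



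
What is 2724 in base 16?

Using repeated division by 16 (digits 10–15 are A–F):
2724 ÷ 16 = 170 remainder 4
170 ÷ 16 = 10 remainder 10 (A)
10 ÷ 16 = 0 remainder 10 (A)
Reading remainders bottom to top: AA4



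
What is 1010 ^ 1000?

XOR: 1 when bits differ
  1010
^ 1000
------
  0010
Decimal: 10 ^ 8 = 2



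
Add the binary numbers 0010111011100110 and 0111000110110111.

Add column by column from the right: bit + bit + carry-in; write the sum mod 2, carry 1 when the sum is 2 or 3.
carry:  1111111111001100
        0010111011100110
+       0111000110110111
------------------------
       01010000010011101
(the carry out of the leftmost column, 0, becomes the leading bit)
Decimal check:
  0010111011100110 = 8192 + 2048 + 1024 + 512 + 128 + 64 + 32 + 4 + 2 = 12006
  0111000110110111 = 16384 + 8192 + 4096 + 256 + 128 + 32 + 16 + 4 + 2 + 1 = 29111
  12006 + 29111 = 41117, and 01010000010011101 = 32768 + 8192 + 128 + 16 + 8 + 4 + 1 = 41117 ✓



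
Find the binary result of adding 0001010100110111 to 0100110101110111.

Add column by column from the right: bit + bit + carry-in; write the sum mod 2, carry 1 when the sum is 2 or 3.
carry:  0011101011101110
        0001010100110111
+       0100110101110111
------------------------
       00110001010101110
(the carry out of the leftmost column, 0, becomes the leading bit)
Decimal check:
  0001010100110111 = 4096 + 1024 + 256 + 32 + 16 + 4 + 2 + 1 = 5431
  0100110101110111 = 16384 + 2048 + 1024 + 256 + 64 + 32 + 16 + 4 + 2 + 1 = 19831
  5431 + 19831 = 25262, and 00110001010101110 = 16384 + 8192 + 512 + 128 + 32 + 8 + 4 + 2 = 25262 ✓



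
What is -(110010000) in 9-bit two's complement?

Original (sign bit 1, negative): 110010000
Step 1 - Invert all bits: 001101111
Step 2 - Add 1: 001110000
Verification: 110010000 + 001110000 = 1000000000; discarding the end carry (carry out of the top bit) leaves the 9-bit value 000000000, as required for x + (-x)



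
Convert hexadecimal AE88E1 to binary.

Convert each hex digit to 4 bits:
  A = 1010
  E = 1110
  8 = 1000
  8 = 1000
  E = 1110
  1 = 0001
Concatenate: 101011101000100011100001



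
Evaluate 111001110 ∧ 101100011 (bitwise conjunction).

AND: 1 only when both bits are 1
  111001110
& 101100011
-----------
  101000010
Decimal: 462 & 355 = 322



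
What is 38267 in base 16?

Using repeated division by 16 (digits 10–15 are A–F):
38267 ÷ 16 = 2391 remainder 11 (B)
2391 ÷ 16 = 149 remainder 7
149 ÷ 16 = 9 remainder 5
9 ÷ 16 = 0 remainder 9
Reading remainders bottom to top: 957B



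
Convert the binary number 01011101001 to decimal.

Sum of powers of 2 for each 1-bit:
2^0 + 2^3 + 2^5 + 2^6 + 2^7 + 2^9
= 1 + 8 + 32 + 64 + 128 + 512
= 745



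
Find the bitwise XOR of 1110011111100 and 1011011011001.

XOR: 1 when bits differ
  1110011111100
^ 1011011011001
---------------
  0101000100101
Decimal: 7420 ^ 5849 = 2597



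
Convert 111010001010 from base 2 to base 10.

Sum of powers of 2 for each 1-bit:
2^1 + 2^3 + 2^7 + 2^9 + 2^10 + 2^11
= 2 + 8 + 128 + 512 + 1024 + 2048
= 3722



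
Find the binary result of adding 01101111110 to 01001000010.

Add column by column from the right: bit + bit + carry-in; write the sum mod 2, carry 1 when the sum is 2 or 3.
carry:  10011111100
        01101111110
+       01001000010
-------------------
       010111000000
(the carry out of the leftmost column, 0, becomes the leading bit)
Decimal check:
  01101111110 = 512 + 256 + 64 + 32 + 16 + 8 + 4 + 2 = 894
  01001000010 = 512 + 64 + 2 = 578
  894 + 578 = 1472, and 010111000000 = 1024 + 256 + 128 + 64 = 1472 ✓



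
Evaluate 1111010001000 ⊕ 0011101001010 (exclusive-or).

XOR: 1 when bits differ
  1111010001000
^ 0011101001010
---------------
  1100111000010
Decimal: 7816 ^ 1866 = 6594



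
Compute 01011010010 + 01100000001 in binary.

Add column by column from the right: bit + bit + carry-in; write the sum mod 2, carry 1 when the sum is 2 or 3.
carry:  10000000000
        01011010010
+       01100000001
-------------------
       010111010011
(the carry out of the leftmost column, 0, becomes the leading bit)
Decimal check:
  01011010010 = 512 + 128 + 64 + 16 + 2 = 722
  01100000001 = 512 + 256 + 1 = 769
  722 + 769 = 1491, and 010111010011 = 1024 + 256 + 128 + 64 + 16 + 2 + 1 = 1491 ✓



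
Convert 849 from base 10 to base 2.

Using repeated division by 2:
849 ÷ 2 = 424 remainder 1
424 ÷ 2 = 212 remainder 0
212 ÷ 2 = 106 remainder 0
106 ÷ 2 = 53 remainder 0
53 ÷ 2 = 26 remainder 1
26 ÷ 2 = 13 remainder 0
13 ÷ 2 = 6 remainder 1
6 ÷ 2 = 3 remainder 0
3 ÷ 2 = 1 remainder 1
1 ÷ 2 = 0 remainder 1
Reading remainders bottom to top: 1101010001



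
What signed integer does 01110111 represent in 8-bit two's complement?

Binary: 01110111
Sign bit: 0 (non-negative)
Read directly as an unsigned value:
01110111 = 64 + 32 + 16 + 4 + 2 + 1 = 119
Value: 119



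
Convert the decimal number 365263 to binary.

Using repeated division by 2:
365263 ÷ 2 = 182631 remainder 1
182631 ÷ 2 = 91315 remainder 1
91315 ÷ 2 = 45657 remainder 1
45657 ÷ 2 = 22828 remainder 1
22828 ÷ 2 = 11414 remainder 0
11414 ÷ 2 = 5707 remainder 0
5707 ÷ 2 = 2853 remainder 1
2853 ÷ 2 = 1426 remainder 1
1426 ÷ 2 = 713 remainder 0
713 ÷ 2 = 356 remainder 1
356 ÷ 2 = 178 remainder 0
178 ÷ 2 = 89 remainder 0
89 ÷ 2 = 44 remainder 1
44 ÷ 2 = 22 remainder 0
22 ÷ 2 = 11 remainder 0
11 ÷ 2 = 5 remainder 1
5 ÷ 2 = 2 remainder 1
2 ÷ 2 = 1 remainder 0
1 ÷ 2 = 0 remainder 1
Reading remainders bottom to top: 1011001001011001111



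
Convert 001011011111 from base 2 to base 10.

Sum of powers of 2 for each 1-bit:
2^0 + 2^1 + 2^2 + 2^3 + 2^4 + 2^6 + 2^7 + 2^9
= 1 + 2 + 4 + 8 + 16 + 64 + 128 + 512
= 735



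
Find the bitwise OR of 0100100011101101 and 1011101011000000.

OR: 1 when either bit is 1
  0100100011101101
| 1011101011000000
------------------
  1111101011101101
Decimal: 18669 | 47808 = 64237



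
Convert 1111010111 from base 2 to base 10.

Sum of powers of 2 for each 1-bit:
2^0 + 2^1 + 2^2 + 2^4 + 2^6 + 2^7 + 2^8 + 2^9
= 1 + 2 + 4 + 16 + 64 + 128 + 256 + 512
= 983



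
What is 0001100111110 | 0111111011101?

OR: 1 when either bit is 1
  0001100111110
| 0111111011101
---------------
  0111111111111
Decimal: 830 | 4061 = 4095



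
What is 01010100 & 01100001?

AND: 1 only when both bits are 1
  01010100
& 01100001
----------
  01000000
Decimal: 84 & 97 = 64



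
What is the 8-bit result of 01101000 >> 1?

Original: 01101000 (decimal 104)
Shift right by 1 position
Drop the 1 low bit; fill with zero on the left
Result: 00110100 (decimal 52)
Equivalent: 104 >> 1 = 104 ÷ 2^1 = 52



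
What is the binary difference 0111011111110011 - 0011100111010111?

Method 1 - Direct subtraction (column by column from the right: bit − bit − borrow-in; if negative, add 2 and borrow 1 from the next column):
borrow: 0111000000111000
        0111011111110011
-       0011100111010111
------------------------
        0011111000011100

Method 2 - Add two's complement:
Two's complement of 0011100111010111: invert → 1100011000101000, add 1 → 1100011000101001
  0111011111110011
+ 1100011000101001
------------------
 10011111000011100  (end carry out of the top bit = 1)
Discarding the end carry: 0011111000011100
Decimal check:
  0111011111110011 = 16384 + 8192 + 4096 + 1024 + 512 + 256 + 128 + 64 + 32 + 16 + 2 + 1 = 30707
  0011100111010111 = 8192 + 4096 + 2048 + 256 + 128 + 64 + 16 + 4 + 2 + 1 = 14807
  30707 - 14807 = 15900, and 0011111000011100 = 8192 + 4096 + 2048 + 1024 + 512 + 16 + 8 + 4 = 15900 ✓



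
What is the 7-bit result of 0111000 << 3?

Original: 0111000 (decimal 56)
Shift left by 3 positions
Append 3 zeros on the right and drop the 3 high bits that overflow the 7-bit width
Result: 1000000 (decimal 64)
Equivalent: 56 << 3 = 56 × 2^3 = 448, truncated to 7 bits = 64



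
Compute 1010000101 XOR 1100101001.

XOR: 1 when bits differ
  1010000101
^ 1100101001
------------
  0110101100
Decimal: 645 ^ 809 = 428



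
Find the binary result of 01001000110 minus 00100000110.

Method 1 - Direct subtraction (column by column from the right: bit − bit − borrow-in; if negative, add 2 and borrow 1 from the next column):
borrow: 01000000000
        01001000110
-       00100000110
-------------------
        00101000000

Method 2 - Add two's complement:
Two's complement of 00100000110: invert → 11011111001, add 1 → 11011111010
  01001000110
+ 11011111010
-------------
 100101000000  (end carry out of the top bit = 1)
Discarding the end carry: 00101000000
Decimal check:
  01001000110 = 512 + 64 + 4 + 2 = 582
  00100000110 = 256 + 4 + 2 = 262
  582 - 262 = 320, and 00101000000 = 256 + 64 = 320 ✓



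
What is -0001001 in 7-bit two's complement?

Original: 0001001
Step 1 - Invert all bits: 1110110
Step 2 - Add 1: 1110111
Verification: 0001001 + 1110111 = 10000000; discarding the end carry (carry out of the top bit) leaves the 7-bit value 0000000, as required for x + (-x)



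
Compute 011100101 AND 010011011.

AND: 1 only when both bits are 1
  011100101
& 010011011
-----------
  010000001
Decimal: 229 & 155 = 129



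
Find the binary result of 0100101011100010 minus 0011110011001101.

Method 1 - Direct subtraction (column by column from the right: bit − bit − borrow-in; if negative, add 2 and borrow 1 from the next column):
borrow: 0111100000111010
        0100101011100010
-       0011110011001101
------------------------
        0000111000010101

Method 2 - Add two's complement:
Two's complement of 0011110011001101: invert → 1100001100110010, add 1 → 1100001100110011
  0100101011100010
+ 1100001100110011
------------------
 10000111000010101  (end carry out of the top bit = 1)
Discarding the end carry: 0000111000010101
Decimal check:
  0100101011100010 = 16384 + 2048 + 512 + 128 + 64 + 32 + 2 = 19170
  0011110011001101 = 8192 + 4096 + 2048 + 1024 + 128 + 64 + 8 + 4 + 1 = 15565
  19170 - 15565 = 3605, and 0000111000010101 = 2048 + 1024 + 512 + 16 + 4 + 1 = 3605 ✓



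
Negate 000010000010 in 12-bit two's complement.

Original: 000010000010
Step 1 - Invert all bits: 111101111101
Step 2 - Add 1: 111101111110
Verification: 000010000010 + 111101111110 = 1000000000000; discarding the end carry (carry out of the top bit) leaves the 12-bit value 000000000000, as required for x + (-x)



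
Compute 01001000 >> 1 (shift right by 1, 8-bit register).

Original: 01001000 (decimal 72)
Shift right by 1 position
Drop the 1 low bit; fill with zero on the left
Result: 00100100 (decimal 36)
Equivalent: 72 >> 1 = 72 ÷ 2^1 = 36



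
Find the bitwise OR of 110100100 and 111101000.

OR: 1 when either bit is 1
  110100100
| 111101000
-----------
  111101100
Decimal: 420 | 488 = 492



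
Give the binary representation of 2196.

Using repeated division by 2:
2196 ÷ 2 = 1098 remainder 0
1098 ÷ 2 = 549 remainder 0
549 ÷ 2 = 274 remainder 1
274 ÷ 2 = 137 remainder 0
137 ÷ 2 = 68 remainder 1
68 ÷ 2 = 34 remainder 0
34 ÷ 2 = 17 remainder 0
17 ÷ 2 = 8 remainder 1
8 ÷ 2 = 4 remainder 0
4 ÷ 2 = 2 remainder 0
2 ÷ 2 = 1 remainder 0
1 ÷ 2 = 0 remainder 1
Reading remainders bottom to top: 100010010100



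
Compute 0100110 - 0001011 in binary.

Method 1 - Direct subtraction (column by column from the right: bit − bit − borrow-in; if negative, add 2 and borrow 1 from the next column):
borrow: 0110110
        0100110
-       0001011
---------------
        0011011

Method 2 - Add two's complement:
Two's complement of 0001011: invert → 1110100, add 1 → 1110101
  0100110
+ 1110101
---------
 10011011  (end carry out of the top bit = 1)
Discarding the end carry: 0011011
Decimal check:
  0100110 = 32 + 4 + 2 = 38
  0001011 = 8 + 2 + 1 = 11
  38 - 11 = 27, and 0011011 = 16 + 8 + 2 + 1 = 27 ✓



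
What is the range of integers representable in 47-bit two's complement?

For 47-bit two's complement:
Minimum: -2^46 = -70368744177664
Maximum: 2^46 - 1 = 70368744177663



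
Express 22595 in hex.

Using repeated division by 16 (digits 10–15 are A–F):
22595 ÷ 16 = 1412 remainder 3
1412 ÷ 16 = 88 remainder 4
88 ÷ 16 = 5 remainder 8
5 ÷ 16 = 0 remainder 5
Reading remainders bottom to top: 5843



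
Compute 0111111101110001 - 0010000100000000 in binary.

Method 1 - Direct subtraction (column by column from the right: bit − bit − borrow-in; if negative, add 2 and borrow 1 from the next column):
borrow: 0000000000000000
        0111111101110001
-       0010000100000000
------------------------
        0101111001110001

Method 2 - Add two's complement:
Two's complement of 0010000100000000: invert → 1101111011111111, add 1 → 1101111100000000
  0111111101110001
+ 1101111100000000
------------------
 10101111001110001  (end carry out of the top bit = 1)
Discarding the end carry: 0101111001110001
Decimal check:
  0111111101110001 = 16384 + 8192 + 4096 + 2048 + 1024 + 512 + 256 + 64 + 32 + 16 + 1 = 32625
  0010000100000000 = 8192 + 256 = 8448
  32625 - 8448 = 24177, and 0101111001110001 = 16384 + 4096 + 2048 + 1024 + 512 + 64 + 32 + 16 + 1 = 24177 ✓



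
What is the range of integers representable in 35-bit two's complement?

For 35-bit two's complement:
Minimum: -2^34 = -17179869184
Maximum: 2^34 - 1 = 17179869183



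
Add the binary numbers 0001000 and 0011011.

Add column by column from the right: bit + bit + carry-in; write the sum mod 2, carry 1 when the sum is 2 or 3.
carry:  0110000
        0001000
+       0011011
---------------
       00100011
(the carry out of the leftmost column, 0, becomes the leading bit)
Decimal check:
  0001000 = 8
  0011011 = 16 + 8 + 2 + 1 = 27
  8 + 27 = 35, and 00100011 = 32 + 2 + 1 = 35 ✓



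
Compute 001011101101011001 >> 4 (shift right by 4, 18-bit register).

Original: 001011101101011001 (decimal 47961)
Shift right by 4 positions
Drop the 4 low bits; fill with zeros on the left
Result: 000000101110110101 (decimal 2997)
Equivalent: 47961 >> 4 = 47961 ÷ 2^4 = 2997



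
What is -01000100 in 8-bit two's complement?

Original: 01000100
Step 1 - Invert all bits: 10111011
Step 2 - Add 1: 10111100
Verification: 01000100 + 10111100 = 100000000; discarding the end carry (carry out of the top bit) leaves the 8-bit value 00000000, as required for x + (-x)



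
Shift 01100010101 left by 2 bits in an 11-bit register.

Original: 01100010101 (decimal 789)
Shift left by 2 positions
Append 2 zeros on the right and drop the 2 high bits that overflow the 11-bit width
Result: 10001010100 (decimal 1108)
Equivalent: 789 << 2 = 789 × 2^2 = 3156, truncated to 11 bits = 1108



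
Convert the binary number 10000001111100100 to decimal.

Sum of powers of 2 for each 1-bit:
2^2 + 2^5 + 2^6 + 2^7 + 2^8 + 2^9 + 2^16
= 4 + 32 + 64 + 128 + 256 + 512 + 65536
= 66532



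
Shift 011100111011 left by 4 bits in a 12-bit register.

Original: 011100111011 (decimal 1851)
Shift left by 4 positions
Append 4 zeros on the right and drop the 4 high bits that overflow the 12-bit width
Result: 001110110000 (decimal 944)
Equivalent: 1851 << 4 = 1851 × 2^4 = 29616, truncated to 12 bits = 944



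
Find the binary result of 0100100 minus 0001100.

Method 1 - Direct subtraction (column by column from the right: bit − bit − borrow-in; if negative, add 2 and borrow 1 from the next column):
borrow: 0110000
        0100100
-       0001100
---------------
        0011000

Method 2 - Add two's complement:
Two's complement of 0001100: invert → 1110011, add 1 → 1110100
  0100100
+ 1110100
---------
 10011000  (end carry out of the top bit = 1)
Discarding the end carry: 0011000
Decimal check:
  0100100 = 32 + 4 = 36
  0001100 = 8 + 4 = 12
  36 - 12 = 24, and 0011000 = 16 + 8 = 24 ✓



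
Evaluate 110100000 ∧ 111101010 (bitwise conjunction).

AND: 1 only when both bits are 1
  110100000
& 111101010
-----------
  110100000
Decimal: 416 & 490 = 416



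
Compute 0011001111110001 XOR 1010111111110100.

XOR: 1 when bits differ
  0011001111110001
^ 1010111111110100
------------------
  1001110000000101
Decimal: 13297 ^ 45044 = 39941



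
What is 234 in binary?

Using repeated division by 2:
234 ÷ 2 = 117 remainder 0
117 ÷ 2 = 58 remainder 1
58 ÷ 2 = 29 remainder 0
29 ÷ 2 = 14 remainder 1
14 ÷ 2 = 7 remainder 0
7 ÷ 2 = 3 remainder 1
3 ÷ 2 = 1 remainder 1
1 ÷ 2 = 0 remainder 1
Reading remainders bottom to top: 11101010



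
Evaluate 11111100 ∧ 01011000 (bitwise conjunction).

AND: 1 only when both bits are 1
  11111100
& 01011000
----------
  01011000
Decimal: 252 & 88 = 88



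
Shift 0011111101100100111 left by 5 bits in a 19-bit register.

Original: 0011111101100100111 (decimal 129831)
Shift left by 5 positions
Append 5 zeros on the right and drop the 5 high bits that overflow the 19-bit width
Result: 1110110010011100000 (decimal 484576)
Equivalent: 129831 << 5 = 129831 × 2^5 = 4154592, truncated to 19 bits = 484576

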